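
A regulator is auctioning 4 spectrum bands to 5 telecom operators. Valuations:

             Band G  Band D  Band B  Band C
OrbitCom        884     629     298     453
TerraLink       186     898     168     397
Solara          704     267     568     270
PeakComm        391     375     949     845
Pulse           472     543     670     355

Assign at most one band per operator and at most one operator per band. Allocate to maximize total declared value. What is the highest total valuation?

Optimal: OrbitCom→Band G ($884M), TerraLink→Band D ($898M), Pulse→Band B ($670M), PeakComm→Band C ($845M) — total 884+898+670+845 = $3297M.
Row-greedy (each operator in turn takes its best remaining band) gives $3195M, worse by 102.
Swapping PeakComm↔TerraLink (PeakComm→Band D $375M, TerraLink→Band C $397M) loses 971.
No other one-to-one assignment exceeds $3297M.

Max total: $3297M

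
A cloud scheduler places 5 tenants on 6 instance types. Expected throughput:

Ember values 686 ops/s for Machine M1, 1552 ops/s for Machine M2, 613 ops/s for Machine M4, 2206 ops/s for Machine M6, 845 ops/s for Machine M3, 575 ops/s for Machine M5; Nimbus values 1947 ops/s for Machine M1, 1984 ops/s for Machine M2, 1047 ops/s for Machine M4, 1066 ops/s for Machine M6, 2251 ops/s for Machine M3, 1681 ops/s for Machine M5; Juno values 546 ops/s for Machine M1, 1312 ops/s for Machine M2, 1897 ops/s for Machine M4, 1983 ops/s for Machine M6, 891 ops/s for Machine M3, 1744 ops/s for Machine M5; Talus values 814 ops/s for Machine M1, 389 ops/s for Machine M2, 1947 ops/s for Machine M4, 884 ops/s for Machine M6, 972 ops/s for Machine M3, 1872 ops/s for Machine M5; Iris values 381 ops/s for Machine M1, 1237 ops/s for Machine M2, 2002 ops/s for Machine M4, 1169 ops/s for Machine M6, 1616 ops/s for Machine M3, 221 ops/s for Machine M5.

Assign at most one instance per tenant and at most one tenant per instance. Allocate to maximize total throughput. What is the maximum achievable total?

This is the linear assignment problem.
Optimal: Ember→Machine M2 (1552 ops/s), Nimbus→Machine M3 (2251 ops/s), Juno→Machine M6 (1983 ops/s), Talus→Machine M5 (1872 ops/s), Iris→Machine M4 (2002 ops/s) — total 1552+2251+1983+1872+2002 = 9660 ops/s.
Max-entry greedy (repeatedly take the single best remaining cell) gives 9643 ops/s, worse by 17.

Max total: 9660 ops/s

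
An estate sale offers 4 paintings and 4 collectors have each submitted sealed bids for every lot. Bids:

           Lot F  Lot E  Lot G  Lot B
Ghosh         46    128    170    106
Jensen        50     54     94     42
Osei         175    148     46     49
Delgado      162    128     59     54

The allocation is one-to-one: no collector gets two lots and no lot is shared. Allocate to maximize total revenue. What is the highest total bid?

Max total: $522

Treat this as an assignment problem: match each collector to one lot.
Optimal: Ghosh→Lot G ($170), Jensen→Lot B ($42), Osei→Lot E ($148), Delgado→Lot F ($162) — total 170+42+148+162 = $522.
Row-greedy (each collector in turn takes its best remaining lot) gives $453, worse by 69.
Checked against all permutations: $522 is optimal.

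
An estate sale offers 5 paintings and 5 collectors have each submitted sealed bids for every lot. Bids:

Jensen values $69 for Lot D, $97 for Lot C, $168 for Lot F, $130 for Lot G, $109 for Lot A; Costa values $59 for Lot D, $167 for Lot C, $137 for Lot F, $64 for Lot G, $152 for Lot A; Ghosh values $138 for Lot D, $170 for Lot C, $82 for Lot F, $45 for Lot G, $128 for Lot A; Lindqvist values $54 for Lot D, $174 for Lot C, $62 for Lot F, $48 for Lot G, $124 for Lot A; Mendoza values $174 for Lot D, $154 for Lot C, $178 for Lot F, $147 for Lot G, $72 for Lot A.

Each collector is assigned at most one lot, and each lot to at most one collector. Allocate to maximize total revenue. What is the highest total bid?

Optimal: Jensen→Lot F ($168), Costa→Lot A ($152), Ghosh→Lot D ($138), Lindqvist→Lot C ($174), Mendoza→Lot G ($147) — total 168+152+138+174+147 = $779.
Row-greedy (each collector in turn takes its best remaining lot) gives $744, worse by 35.

Maximum total: $779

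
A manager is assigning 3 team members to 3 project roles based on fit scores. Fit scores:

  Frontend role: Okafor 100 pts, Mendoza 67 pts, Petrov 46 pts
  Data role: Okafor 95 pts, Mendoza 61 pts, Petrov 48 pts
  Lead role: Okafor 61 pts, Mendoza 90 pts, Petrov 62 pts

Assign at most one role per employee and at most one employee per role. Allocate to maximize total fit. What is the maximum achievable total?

Maximum total: 238 pts

Optimal: Okafor→Frontend role (100 pts), Mendoza→Lead role (90 pts), Petrov→Data role (48 pts) — total 100+90+48 = 238 pts.
Column-greedy (each role in turn goes to its best remaining employee) gives 223 pts, worse by 15.
Next-best assignment: Okafor→Data role, Mendoza→Lead role, Petrov→Frontend role = 231 pts.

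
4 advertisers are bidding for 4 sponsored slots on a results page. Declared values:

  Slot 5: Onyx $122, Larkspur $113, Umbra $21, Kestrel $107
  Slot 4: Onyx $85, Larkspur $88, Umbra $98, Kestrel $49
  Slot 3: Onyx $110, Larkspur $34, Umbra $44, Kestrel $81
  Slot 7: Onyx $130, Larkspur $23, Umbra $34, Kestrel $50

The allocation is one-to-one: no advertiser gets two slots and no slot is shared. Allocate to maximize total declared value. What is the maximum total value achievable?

Optimal: Onyx→Slot 7 ($130), Larkspur→Slot 5 ($113), Umbra→Slot 4 ($98), Kestrel→Slot 3 ($81) — total 130+113+98+81 = $422.
Column-greedy (each slot in turn goes to its best remaining advertiser) gives $324, worse by 98.
Swapping Umbra↔Larkspur (Umbra→Slot 5 $21, Larkspur→Slot 4 $88) loses 102.

Maximum total: $422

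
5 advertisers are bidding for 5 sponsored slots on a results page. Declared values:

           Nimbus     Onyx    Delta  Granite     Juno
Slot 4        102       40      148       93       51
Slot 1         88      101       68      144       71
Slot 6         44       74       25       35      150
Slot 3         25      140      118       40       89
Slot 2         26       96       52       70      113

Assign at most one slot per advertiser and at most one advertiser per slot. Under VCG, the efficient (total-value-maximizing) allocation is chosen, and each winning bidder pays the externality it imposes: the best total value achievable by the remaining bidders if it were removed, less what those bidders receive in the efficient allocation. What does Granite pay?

Granite pays $60.

Efficient allocation: Nimbus→Slot 4 ($102), Onyx→Slot 2 ($96), Delta→Slot 3 ($118), Granite→Slot 1 ($144), Juno→Slot 6 ($150); total welfare W = $610.
Granite receives Slot 1 at value $144, so the others get W − 144 = $466.
Without Granite: best allocation of the remaining 4 bidders over all 5 slots is Nimbus→Slot 1 ($88), Onyx→Slot 3 ($140), Delta→Slot 4 ($148), Juno→Slot 6 ($150), total $526.
VCG payment = (others' best without Granite) − (others' welfare with Granite) = 526 − 466 = $60.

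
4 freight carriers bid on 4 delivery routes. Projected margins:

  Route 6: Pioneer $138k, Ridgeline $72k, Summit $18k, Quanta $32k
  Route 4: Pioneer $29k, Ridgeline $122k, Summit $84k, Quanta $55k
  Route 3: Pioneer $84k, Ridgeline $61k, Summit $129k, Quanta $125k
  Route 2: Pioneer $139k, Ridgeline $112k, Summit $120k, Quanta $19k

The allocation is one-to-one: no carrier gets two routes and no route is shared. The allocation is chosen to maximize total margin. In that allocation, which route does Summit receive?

Optimal: Pioneer→Route 6 ($138k), Ridgeline→Route 4 ($122k), Summit→Route 2 ($120k), Quanta→Route 3 ($125k) — total 138+122+120+125 = $505k.
Column-greedy (each route in turn goes to its best remaining carrier) gives $408k, worse by 97.
Next-best assignment: Pioneer→Route 6, Ridgeline→Route 2, Summit→Route 4, Quanta→Route 3 = $459k.
Checked against all permutations: $505k is optimal.
Summit's own top route is Route 3 ($129k), but forcing Summit→Route 3 and reassigning the rest optimally gives only $434k — worse by 71.

Summit receives Route 2.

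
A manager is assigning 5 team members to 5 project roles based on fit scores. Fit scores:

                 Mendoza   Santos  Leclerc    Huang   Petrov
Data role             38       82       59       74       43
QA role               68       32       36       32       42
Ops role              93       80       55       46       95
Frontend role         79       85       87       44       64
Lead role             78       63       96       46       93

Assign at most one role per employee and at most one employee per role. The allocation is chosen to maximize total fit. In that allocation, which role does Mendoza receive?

Optimal: Mendoza→QA role (68 pts), Santos→Frontend role (85 pts), Leclerc→Lead role (96 pts), Huang→Data role (74 pts), Petrov→Ops role (95 pts) — total 68+85+96+74+95 = 418 pts.
Row-greedy (each employee in turn takes its best remaining role) gives 390 pts, worse by 28.
Swapping Petrov↔Huang (Petrov→Data role 43 pts, Huang→Ops role 46 pts) loses 80.
Mendoza's own top role is Ops role (93 pts), but forcing Mendoza→Ops role and reassigning the rest optimally gives only 390 pts — worse by 28.

Mendoza receives QA role.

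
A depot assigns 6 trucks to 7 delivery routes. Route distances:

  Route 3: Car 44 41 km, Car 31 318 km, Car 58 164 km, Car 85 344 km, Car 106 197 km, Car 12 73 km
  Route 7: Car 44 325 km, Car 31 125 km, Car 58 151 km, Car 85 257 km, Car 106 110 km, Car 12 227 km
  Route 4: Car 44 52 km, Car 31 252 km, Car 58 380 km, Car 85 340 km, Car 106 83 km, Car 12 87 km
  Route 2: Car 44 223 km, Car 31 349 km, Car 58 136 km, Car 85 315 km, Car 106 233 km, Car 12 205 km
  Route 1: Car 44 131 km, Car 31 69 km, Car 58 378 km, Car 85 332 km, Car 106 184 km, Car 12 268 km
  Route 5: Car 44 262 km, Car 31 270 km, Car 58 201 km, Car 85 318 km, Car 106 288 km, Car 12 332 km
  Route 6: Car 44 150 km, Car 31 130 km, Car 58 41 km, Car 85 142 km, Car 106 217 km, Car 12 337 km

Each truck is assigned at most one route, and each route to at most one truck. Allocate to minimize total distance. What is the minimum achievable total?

This is a one-to-one assignment (minimum-cost bipartite matching).
Optimal: Car 44→Route 4 (52 km), Car 31→Route 1 (69 km), Car 58→Route 2 (136 km), Car 85→Route 6 (142 km), Car 106→Route 7 (110 km), Car 12→Route 3 (73 km) — total 52+69+136+142+110+73 = 582 km.
Row-greedy (each truck in turn takes its cheapest remaining route) gives 696 km, worse by 114.
No other one-to-one assignment undercuts 582 km.

Minimum total: 582 km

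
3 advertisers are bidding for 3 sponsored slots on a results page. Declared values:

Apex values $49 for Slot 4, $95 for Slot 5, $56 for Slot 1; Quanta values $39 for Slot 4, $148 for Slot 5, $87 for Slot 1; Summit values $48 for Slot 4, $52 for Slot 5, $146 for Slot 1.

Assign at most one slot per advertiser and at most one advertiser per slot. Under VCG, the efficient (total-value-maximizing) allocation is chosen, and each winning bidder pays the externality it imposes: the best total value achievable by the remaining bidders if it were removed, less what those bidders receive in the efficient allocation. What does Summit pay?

Efficient allocation: Apex→Slot 4 ($49), Quanta→Slot 5 ($148), Summit→Slot 1 ($146); total welfare W = $343.
Summit receives Slot 1 at value $146, so the others get W − 146 = $197.
Without Summit: best allocation of the remaining 2 bidders over all 3 slots is Apex→Slot 1 ($56), Quanta→Slot 5 ($148), total $204.
VCG payment = (others' best without Summit) − (others' welfare with Summit) = 204 − 197 = $7.

Summit pays $7.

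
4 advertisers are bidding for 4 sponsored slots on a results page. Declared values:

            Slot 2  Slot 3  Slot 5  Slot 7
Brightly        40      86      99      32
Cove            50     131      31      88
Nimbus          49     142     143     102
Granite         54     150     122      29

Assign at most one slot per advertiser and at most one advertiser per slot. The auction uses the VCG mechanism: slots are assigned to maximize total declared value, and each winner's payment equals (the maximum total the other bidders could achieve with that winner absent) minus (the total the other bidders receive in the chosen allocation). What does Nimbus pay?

Efficient allocation: Brightly→Slot 2 ($40), Cove→Slot 7 ($88), Nimbus→Slot 5 ($143), Granite→Slot 3 ($150); total welfare W = $421.
Nimbus receives Slot 5 at value $143, so the others get W − 143 = $278.
Without Nimbus: best allocation of the remaining 3 bidders over all 4 slots is Brightly→Slot 5 ($99), Cove→Slot 7 ($88), Granite→Slot 3 ($150), total $337.
VCG payment = (others' best without Nimbus) − (others' welfare with Nimbus) = 337 − 278 = $59.

Nimbus pays $59.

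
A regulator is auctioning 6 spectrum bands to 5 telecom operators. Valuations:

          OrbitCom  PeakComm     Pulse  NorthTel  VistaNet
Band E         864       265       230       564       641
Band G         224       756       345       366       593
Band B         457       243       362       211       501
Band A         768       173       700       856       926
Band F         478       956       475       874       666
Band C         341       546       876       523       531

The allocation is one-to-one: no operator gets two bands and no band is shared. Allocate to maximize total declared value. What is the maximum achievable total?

Max total: $4296M

This is the linear assignment problem.
Optimal: OrbitCom→Band E ($864M), PeakComm→Band G ($756M), Pulse→Band C ($876M), NorthTel→Band F ($874M), VistaNet→Band A ($926M) — total 864+756+876+874+926 = $4296M.
Max-entry greedy (repeatedly take the single best remaining cell) gives $3988M, worse by 308.
Swapping VistaNet↔OrbitCom (VistaNet→Band E $641M, OrbitCom→Band A $768M) loses 381.
Every other assignment is strictly worse.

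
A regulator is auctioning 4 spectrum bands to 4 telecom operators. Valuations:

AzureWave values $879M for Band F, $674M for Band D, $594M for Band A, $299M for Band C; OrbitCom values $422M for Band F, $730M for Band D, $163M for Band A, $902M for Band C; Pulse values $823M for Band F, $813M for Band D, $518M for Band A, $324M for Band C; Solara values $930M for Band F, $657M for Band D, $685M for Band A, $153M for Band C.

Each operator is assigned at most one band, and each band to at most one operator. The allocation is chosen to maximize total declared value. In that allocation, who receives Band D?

This is the linear assignment problem.
Optimal: AzureWave→Band F ($879M), OrbitCom→Band C ($902M), Pulse→Band D ($813M), Solara→Band A ($685M) — total 879+902+813+685 = $3279M.
Max-entry greedy (repeatedly take the single best remaining cell) gives $3239M, worse by 40.
Next-best assignment: AzureWave→Band A, OrbitCom→Band C, Pulse→Band D, Solara→Band F = $3239M.
Swapping Pulse↔AzureWave (Pulse→Band F $823M, AzureWave→Band D $674M) loses 195.
Checked against all permutations: $3279M is optimal.
Pulse's own top band is Band F ($823M), but forcing Pulse→Band F and reassigning the rest optimally gives only $3084M — worse by 195.

Pulse receives Band D.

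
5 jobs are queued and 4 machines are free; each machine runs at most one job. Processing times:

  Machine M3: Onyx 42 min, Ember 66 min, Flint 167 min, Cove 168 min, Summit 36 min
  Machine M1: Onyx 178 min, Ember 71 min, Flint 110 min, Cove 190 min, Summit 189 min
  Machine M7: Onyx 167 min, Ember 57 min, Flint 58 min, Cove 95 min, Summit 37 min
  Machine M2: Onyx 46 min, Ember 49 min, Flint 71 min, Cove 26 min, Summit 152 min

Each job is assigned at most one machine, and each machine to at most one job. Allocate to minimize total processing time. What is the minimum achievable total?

Minimum total: 176 min

Treat this as an assignment problem: match each job to one machine.
Optimal: Onyx→Machine M3 (42 min), Ember→Machine M1 (71 min), Summit→Machine M7 (37 min), Cove→Machine M2 (26 min) — total 42+71+37+26 = 176 min.
Min-entry greedy (repeatedly take the single cheapest remaining cell) gives 229 min, worse by 53.
Swapping Onyx↔Cove (Onyx→Machine M2 46 min, Cove→Machine M3 168 min) adds 146.
Every other assignment is strictly worse.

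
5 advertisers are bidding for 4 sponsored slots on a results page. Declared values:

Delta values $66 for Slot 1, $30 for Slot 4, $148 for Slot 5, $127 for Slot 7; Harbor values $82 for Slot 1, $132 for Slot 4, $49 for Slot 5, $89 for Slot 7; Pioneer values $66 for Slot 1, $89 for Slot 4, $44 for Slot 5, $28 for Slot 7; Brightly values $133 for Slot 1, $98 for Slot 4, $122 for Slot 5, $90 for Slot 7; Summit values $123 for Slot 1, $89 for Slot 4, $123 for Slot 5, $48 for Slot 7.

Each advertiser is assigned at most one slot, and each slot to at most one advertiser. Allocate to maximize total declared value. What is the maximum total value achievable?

Max total: $515

Optimal: Brightly→Slot 1 ($133), Harbor→Slot 4 ($132), Summit→Slot 5 ($123), Delta→Slot 7 ($127) — total 133+132+123+127 = $515.
Row-greedy (each advertiser in turn takes its best remaining slot) gives $436, worse by 79.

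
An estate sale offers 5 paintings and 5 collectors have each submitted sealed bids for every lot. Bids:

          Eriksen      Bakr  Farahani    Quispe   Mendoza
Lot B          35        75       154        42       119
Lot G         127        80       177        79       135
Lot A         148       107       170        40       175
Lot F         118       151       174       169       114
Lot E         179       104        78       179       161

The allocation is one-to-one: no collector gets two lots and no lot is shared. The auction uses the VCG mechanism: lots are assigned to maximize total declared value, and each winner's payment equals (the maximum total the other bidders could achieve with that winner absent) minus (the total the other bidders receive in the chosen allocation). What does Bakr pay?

Efficient allocation: Eriksen→Lot G ($127), Bakr→Lot F ($151), Farahani→Lot B ($154), Quispe→Lot E ($179), Mendoza→Lot A ($175); total welfare W = $786.
Bakr receives Lot F at value $151, so the others get W − 151 = $635.
Without Bakr: best allocation of the remaining 4 bidders over all 5 lots is Eriksen→Lot E ($179), Farahani→Lot G ($177), Quispe→Lot F ($169), Mendoza→Lot A ($175), total $700.
VCG payment = (others' best without Bakr) − (others' welfare with Bakr) = 700 − 635 = $65.

Bakr pays $65.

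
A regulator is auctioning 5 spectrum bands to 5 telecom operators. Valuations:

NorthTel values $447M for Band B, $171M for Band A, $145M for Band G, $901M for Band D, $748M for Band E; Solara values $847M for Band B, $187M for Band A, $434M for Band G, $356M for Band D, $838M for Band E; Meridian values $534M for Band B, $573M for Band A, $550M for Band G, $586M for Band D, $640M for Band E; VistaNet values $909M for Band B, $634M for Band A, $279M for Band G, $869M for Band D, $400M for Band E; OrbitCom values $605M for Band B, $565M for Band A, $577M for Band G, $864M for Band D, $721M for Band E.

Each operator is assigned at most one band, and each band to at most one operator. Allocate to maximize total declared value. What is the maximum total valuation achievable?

Max total: $3798M

This is a one-to-one assignment (maximum-weight bipartite matching).
Optimal: NorthTel→Band D ($901M), Solara→Band E ($838M), Meridian→Band A ($573M), VistaNet→Band B ($909M), OrbitCom→Band G ($577M) — total 901+838+573+909+577 = $3798M.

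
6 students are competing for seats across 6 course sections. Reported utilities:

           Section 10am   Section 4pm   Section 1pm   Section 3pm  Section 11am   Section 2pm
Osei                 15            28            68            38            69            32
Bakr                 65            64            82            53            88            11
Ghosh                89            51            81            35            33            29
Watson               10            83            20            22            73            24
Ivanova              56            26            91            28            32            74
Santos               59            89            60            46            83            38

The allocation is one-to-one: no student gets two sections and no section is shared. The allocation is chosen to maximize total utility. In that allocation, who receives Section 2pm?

Optimal: Osei→Section 1pm (68 points), Bakr→Section 3pm (53 points), Ghosh→Section 10am (89 points), Watson→Section 4pm (83 points), Ivanova→Section 2pm (74 points), Santos→Section 11am (83 points) — total 68+53+89+83+74+83 = 450 points.
Column-greedy (each section in turn goes to its best remaining student) gives 427 points, worse by 23.
Swapping Ghosh↔Osei (Ghosh→Section 1pm 81 points, Osei→Section 10am 15 points) loses 61.
Ivanova's own top section is Section 1pm (91 points), but forcing Ivanova→Section 1pm and reassigning the rest optimally gives only 431 points — worse by 19.

Ivanova receives Section 2pm.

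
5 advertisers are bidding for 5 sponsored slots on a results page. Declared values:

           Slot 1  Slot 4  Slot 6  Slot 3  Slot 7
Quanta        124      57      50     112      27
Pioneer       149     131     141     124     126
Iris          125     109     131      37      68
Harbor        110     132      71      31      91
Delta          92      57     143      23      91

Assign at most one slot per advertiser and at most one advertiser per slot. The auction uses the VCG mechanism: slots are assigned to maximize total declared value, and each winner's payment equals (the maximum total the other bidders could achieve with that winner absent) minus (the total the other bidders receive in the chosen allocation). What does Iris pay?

Iris pays $23.

Efficient allocation: Quanta→Slot 3 ($112), Pioneer→Slot 7 ($126), Iris→Slot 1 ($125), Harbor→Slot 4 ($132), Delta→Slot 6 ($143); total welfare W = $638.
Iris receives Slot 1 at value $125, so the others get W − 125 = $513.
Without Iris: best allocation of the remaining 4 bidders over all 5 slots is Quanta→Slot 3 ($112), Pioneer→Slot 1 ($149), Harbor→Slot 4 ($132), Delta→Slot 6 ($143), total $536.
VCG payment = (others' best without Iris) − (others' welfare with Iris) = 536 − 513 = $23.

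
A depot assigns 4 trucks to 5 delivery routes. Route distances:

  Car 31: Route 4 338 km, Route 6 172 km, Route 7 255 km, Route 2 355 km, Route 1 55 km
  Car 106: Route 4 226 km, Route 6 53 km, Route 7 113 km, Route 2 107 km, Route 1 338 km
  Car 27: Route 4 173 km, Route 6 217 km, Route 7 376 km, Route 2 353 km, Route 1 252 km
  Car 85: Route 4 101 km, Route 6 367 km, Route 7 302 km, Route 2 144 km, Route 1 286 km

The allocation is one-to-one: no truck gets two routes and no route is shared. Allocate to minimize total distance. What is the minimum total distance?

Min total: 425 km

Optimal: Car 31→Route 1 (55 km), Car 106→Route 6 (53 km), Car 27→Route 4 (173 km), Car 85→Route 2 (144 km) — total 55+53+173+144 = 425 km.
Min-entry greedy (repeatedly take the single cheapest remaining cell) gives 562 km, worse by 137.
Next-best assignment: Car 31→Route 1, Car 106→Route 2, Car 27→Route 6, Car 85→Route 4 = 480 km.
Swapping Car 27↔Car 85 (Car 27→Route 2 353 km, Car 85→Route 4 101 km) adds 137.
No other one-to-one assignment undercuts 425 km.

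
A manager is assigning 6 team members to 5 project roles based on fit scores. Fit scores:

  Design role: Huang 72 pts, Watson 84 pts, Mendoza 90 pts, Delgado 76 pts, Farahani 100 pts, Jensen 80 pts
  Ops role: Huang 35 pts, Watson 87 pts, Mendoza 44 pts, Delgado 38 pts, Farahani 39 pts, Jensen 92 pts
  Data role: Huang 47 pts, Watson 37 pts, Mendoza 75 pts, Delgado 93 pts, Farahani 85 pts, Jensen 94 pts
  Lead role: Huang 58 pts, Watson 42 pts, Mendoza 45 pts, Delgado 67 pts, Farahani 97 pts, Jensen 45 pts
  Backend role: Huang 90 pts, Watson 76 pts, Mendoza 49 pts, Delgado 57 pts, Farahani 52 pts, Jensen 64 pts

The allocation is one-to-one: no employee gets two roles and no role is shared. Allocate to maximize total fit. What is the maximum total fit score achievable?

This is the linear assignment problem.
Optimal: Mendoza→Design role (90 pts), Jensen→Ops role (92 pts), Delgado→Data role (93 pts), Farahani→Lead role (97 pts), Huang→Backend role (90 pts) — total 90+92+93+97+90 = 462 pts.
Next-best assignment: Mendoza→Design role, Watson→Ops role, Jensen→Data role, Farahani→Lead role, Huang→Backend role = 458 pts.

Maximum total: 462 pts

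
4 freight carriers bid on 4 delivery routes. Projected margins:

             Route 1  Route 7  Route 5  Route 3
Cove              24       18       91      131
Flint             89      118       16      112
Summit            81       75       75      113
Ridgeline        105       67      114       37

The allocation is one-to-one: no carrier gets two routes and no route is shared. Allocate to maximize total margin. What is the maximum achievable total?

This is a one-to-one assignment (maximum-weight bipartite matching).
Optimal: Cove→Route 3 ($131k), Flint→Route 7 ($118k), Summit→Route 1 ($81k), Ridgeline→Route 5 ($114k) — total 131+118+81+114 = $444k.
Column-greedy (each route in turn goes to its best remaining carrier) gives $427k, worse by 17.
Next-best assignment: Cove→Route 3, Flint→Route 7, Summit→Route 5, Ridgeline→Route 1 = $429k.
Swapping Ridgeline↔Flint (Ridgeline→Route 7 $67k, Flint→Route 5 $16k) loses 149.
No other one-to-one assignment exceeds $444k.

Maximum total: $444k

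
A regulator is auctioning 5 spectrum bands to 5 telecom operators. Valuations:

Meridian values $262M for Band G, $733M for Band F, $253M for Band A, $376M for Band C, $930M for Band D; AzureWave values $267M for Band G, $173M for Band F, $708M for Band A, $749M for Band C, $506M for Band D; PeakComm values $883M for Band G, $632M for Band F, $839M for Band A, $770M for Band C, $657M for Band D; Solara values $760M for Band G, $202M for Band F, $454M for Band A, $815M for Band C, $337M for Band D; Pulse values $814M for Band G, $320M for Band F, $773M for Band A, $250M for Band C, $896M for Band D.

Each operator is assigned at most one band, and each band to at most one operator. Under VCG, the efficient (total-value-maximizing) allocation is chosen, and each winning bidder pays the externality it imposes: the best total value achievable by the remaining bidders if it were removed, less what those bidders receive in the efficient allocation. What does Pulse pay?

Efficient allocation: Meridian→Band F ($733M), AzureWave→Band A ($708M), PeakComm→Band G ($883M), Solara→Band C ($815M), Pulse→Band D ($896M); total welfare W = $4035M.
Pulse receives Band D at value $896M, so the others get W − 896 = $3139M.
Without Pulse: best allocation of the remaining 4 bidders over all 5 bands is Meridian→Band D ($930M), AzureWave→Band A ($708M), PeakComm→Band G ($883M), Solara→Band C ($815M), total $3336M.
VCG payment = (others' best without Pulse) − (others' welfare with Pulse) = 3336 − 3139 = $197M.

Pulse pays $197M.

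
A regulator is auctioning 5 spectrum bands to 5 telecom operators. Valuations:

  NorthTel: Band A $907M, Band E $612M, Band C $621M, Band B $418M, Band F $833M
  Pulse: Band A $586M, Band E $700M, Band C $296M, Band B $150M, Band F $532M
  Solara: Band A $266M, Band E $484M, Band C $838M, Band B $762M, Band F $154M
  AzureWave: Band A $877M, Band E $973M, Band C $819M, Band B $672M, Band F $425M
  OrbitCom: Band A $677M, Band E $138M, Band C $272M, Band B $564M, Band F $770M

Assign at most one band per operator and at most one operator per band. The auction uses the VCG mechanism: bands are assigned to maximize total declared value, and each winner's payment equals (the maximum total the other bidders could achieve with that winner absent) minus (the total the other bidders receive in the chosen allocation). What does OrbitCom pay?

OrbitCom pays $62M.

Efficient allocation: NorthTel→Band A ($907M), Pulse→Band E ($700M), Solara→Band B ($762M), AzureWave→Band C ($819M), OrbitCom→Band F ($770M); total welfare W = $3958M.
OrbitCom receives Band F at value $770M, so the others get W − 770 = $3188M.
Without OrbitCom: best allocation of the remaining 4 bidders over all 5 bands is NorthTel→Band A ($907M), Pulse→Band F ($532M), Solara→Band C ($838M), AzureWave→Band E ($973M), total $3250M.
VCG payment = (others' best without OrbitCom) − (others' welfare with OrbitCom) = 3250 − 3188 = $62M.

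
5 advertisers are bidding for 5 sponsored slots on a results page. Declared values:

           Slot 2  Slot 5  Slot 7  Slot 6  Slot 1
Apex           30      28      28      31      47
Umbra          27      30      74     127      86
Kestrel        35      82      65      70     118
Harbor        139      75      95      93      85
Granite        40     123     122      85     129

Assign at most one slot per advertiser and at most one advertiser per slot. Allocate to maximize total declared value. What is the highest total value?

Optimal: Apex→Slot 7 ($28), Umbra→Slot 6 ($127), Kestrel→Slot 1 ($118), Harbor→Slot 2 ($139), Granite→Slot 5 ($123) — total 28+127+118+139+123 = $535.
Row-greedy (each advertiser in turn takes its best remaining slot) gives $517, worse by 18.

Maximum total: $535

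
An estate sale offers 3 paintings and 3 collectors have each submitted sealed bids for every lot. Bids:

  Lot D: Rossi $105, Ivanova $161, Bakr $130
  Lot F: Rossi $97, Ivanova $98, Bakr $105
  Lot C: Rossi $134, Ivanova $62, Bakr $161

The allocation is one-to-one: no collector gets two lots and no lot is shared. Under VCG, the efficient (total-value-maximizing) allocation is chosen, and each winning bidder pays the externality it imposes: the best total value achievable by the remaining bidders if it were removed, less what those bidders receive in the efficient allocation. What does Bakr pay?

Efficient allocation: Rossi→Lot F ($97), Ivanova→Lot D ($161), Bakr→Lot C ($161); total welfare W = $419.
Bakr receives Lot C at value $161, so the others get W − 161 = $258.
Without Bakr: best allocation of the remaining 2 bidders over all 3 lots is Rossi→Lot C ($134), Ivanova→Lot D ($161), total $295.
VCG payment = (others' best without Bakr) − (others' welfare with Bakr) = 295 − 258 = $37.

Bakr pays $37.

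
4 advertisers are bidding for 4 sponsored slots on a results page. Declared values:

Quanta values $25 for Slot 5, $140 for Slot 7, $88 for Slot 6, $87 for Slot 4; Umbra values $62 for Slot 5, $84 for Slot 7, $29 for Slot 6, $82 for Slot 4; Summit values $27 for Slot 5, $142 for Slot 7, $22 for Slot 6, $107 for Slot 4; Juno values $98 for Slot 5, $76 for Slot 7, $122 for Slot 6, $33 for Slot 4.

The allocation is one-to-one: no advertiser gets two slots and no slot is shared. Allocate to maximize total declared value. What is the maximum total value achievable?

Maximum total: $431

Optimal: Quanta→Slot 7 ($140), Umbra→Slot 5 ($62), Summit→Slot 4 ($107), Juno→Slot 6 ($122) — total 140+62+107+122 = $431.
Max-entry greedy (repeatedly take the single best remaining cell) gives $413, worse by 18.
Checked against all permutations: $431 is optimal.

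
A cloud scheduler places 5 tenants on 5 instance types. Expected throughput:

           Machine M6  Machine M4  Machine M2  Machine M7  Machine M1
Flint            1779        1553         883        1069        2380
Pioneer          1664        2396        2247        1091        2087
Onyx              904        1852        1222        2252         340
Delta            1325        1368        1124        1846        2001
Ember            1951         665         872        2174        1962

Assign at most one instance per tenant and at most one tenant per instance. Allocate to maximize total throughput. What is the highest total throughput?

Max total: 10276 ops/s

Optimal: Flint→Machine M1 (2380 ops/s), Pioneer→Machine M2 (2247 ops/s), Onyx→Machine M4 (1852 ops/s), Delta→Machine M7 (1846 ops/s), Ember→Machine M6 (1951 ops/s) — total 2380+2247+1852+1846+1951 = 10276 ops/s.
Max-entry greedy (repeatedly take the single best remaining cell) gives 10103 ops/s, worse by 173.
Next-best assignment: Flint→Machine M1, Pioneer→Machine M2, Onyx→Machine M7, Delta→Machine M4, Ember→Machine M6 = 10198 ops/s.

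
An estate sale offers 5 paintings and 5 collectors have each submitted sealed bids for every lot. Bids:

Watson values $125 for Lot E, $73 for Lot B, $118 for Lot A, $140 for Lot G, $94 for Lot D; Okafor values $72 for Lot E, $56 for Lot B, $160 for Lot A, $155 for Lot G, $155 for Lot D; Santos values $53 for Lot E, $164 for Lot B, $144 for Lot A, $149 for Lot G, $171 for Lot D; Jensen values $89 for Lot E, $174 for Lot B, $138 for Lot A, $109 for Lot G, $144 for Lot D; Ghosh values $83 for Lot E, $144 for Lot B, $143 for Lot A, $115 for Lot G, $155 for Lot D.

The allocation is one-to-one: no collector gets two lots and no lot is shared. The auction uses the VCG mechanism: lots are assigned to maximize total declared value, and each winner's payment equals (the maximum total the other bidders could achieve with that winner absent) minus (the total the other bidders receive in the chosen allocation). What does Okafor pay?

Efficient allocation: Watson→Lot E ($125), Okafor→Lot G ($155), Santos→Lot D ($171), Jensen→Lot B ($174), Ghosh→Lot A ($143); total welfare W = $768.
Okafor receives Lot G at value $155, so the others get W − 155 = $613.
Without Okafor: best allocation of the remaining 4 bidders over all 5 lots is Watson→Lot G ($140), Santos→Lot D ($171), Jensen→Lot B ($174), Ghosh→Lot A ($143), total $628.
VCG payment = (others' best without Okafor) − (others' welfare with Okafor) = 628 − 613 = $15.

Okafor pays $15.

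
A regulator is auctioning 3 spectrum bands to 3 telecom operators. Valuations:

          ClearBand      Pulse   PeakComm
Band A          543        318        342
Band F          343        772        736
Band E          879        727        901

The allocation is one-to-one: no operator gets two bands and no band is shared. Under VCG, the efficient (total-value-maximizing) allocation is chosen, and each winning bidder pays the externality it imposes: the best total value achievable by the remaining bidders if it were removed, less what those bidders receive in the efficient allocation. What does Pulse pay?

Pulse pays $171M.

Efficient allocation: ClearBand→Band A ($543M), Pulse→Band F ($772M), PeakComm→Band E ($901M); total welfare W = $2216M.
Pulse receives Band F at value $772M, so the others get W − 772 = $1444M.
Without Pulse: best allocation of the remaining 2 bidders over all 3 bands is ClearBand→Band E ($879M), PeakComm→Band F ($736M), total $1615M.
VCG payment = (others' best without Pulse) − (others' welfare with Pulse) = 1615 − 1444 = $171M.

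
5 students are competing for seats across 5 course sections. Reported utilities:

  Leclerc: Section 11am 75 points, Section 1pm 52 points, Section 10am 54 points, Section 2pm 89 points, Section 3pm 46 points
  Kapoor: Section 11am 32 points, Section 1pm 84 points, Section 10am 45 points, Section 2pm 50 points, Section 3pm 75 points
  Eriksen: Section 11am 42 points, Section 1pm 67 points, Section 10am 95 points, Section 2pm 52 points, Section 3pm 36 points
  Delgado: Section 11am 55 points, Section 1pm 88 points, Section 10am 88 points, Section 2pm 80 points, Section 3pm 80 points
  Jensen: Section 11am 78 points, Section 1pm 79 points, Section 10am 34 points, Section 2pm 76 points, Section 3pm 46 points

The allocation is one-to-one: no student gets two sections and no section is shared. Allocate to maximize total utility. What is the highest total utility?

Maximum total: 426 points

This is a one-to-one assignment (maximum-weight bipartite matching).
Optimal: Leclerc→Section 2pm (89 points), Kapoor→Section 1pm (84 points), Eriksen→Section 10am (95 points), Delgado→Section 3pm (80 points), Jensen→Section 11am (78 points) — total 89+84+95+80+78 = 426 points.
Max-entry greedy (repeatedly take the single best remaining cell) gives 425 points, worse by 1.
Checked against all permutations: 426 points is optimal.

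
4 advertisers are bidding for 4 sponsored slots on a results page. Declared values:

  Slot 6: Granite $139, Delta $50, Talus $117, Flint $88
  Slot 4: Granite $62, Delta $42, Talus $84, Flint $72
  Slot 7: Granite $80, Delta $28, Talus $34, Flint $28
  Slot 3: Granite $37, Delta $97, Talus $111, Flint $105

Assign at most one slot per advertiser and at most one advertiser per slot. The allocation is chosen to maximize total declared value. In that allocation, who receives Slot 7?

Granite receives Slot 7.

Optimal: Granite→Slot 7 ($80), Delta→Slot 3 ($97), Talus→Slot 6 ($117), Flint→Slot 4 ($72) — total 80+97+117+72 = $366.
Max-entry greedy (repeatedly take the single best remaining cell) gives $350, worse by 16.
Next-best assignment: Granite→Slot 6, Delta→Slot 7, Talus→Slot 4, Flint→Slot 3 = $356.
Swapping Talus↔Granite (Talus→Slot 7 $34, Granite→Slot 6 $139) loses 24.
Granite's own top slot is Slot 6 ($139), but forcing Granite→Slot 6 and reassigning the rest optimally gives only $356 — worse by 10.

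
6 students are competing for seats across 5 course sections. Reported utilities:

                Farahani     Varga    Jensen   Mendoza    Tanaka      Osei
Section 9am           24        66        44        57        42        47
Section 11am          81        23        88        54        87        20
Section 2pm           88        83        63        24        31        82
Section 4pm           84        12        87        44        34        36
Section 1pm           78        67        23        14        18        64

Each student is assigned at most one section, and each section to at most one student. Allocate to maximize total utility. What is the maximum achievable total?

Optimal: Varga→Section 9am (66 points), Tanaka→Section 11am (87 points), Osei→Section 2pm (82 points), Jensen→Section 4pm (87 points), Farahani→Section 1pm (78 points) — total 66+87+82+87+78 = 400 points.
Max-entry greedy (repeatedly take the single best remaining cell) gives 336 points, worse by 64.
Every other assignment is strictly worse.

Max total: 400 points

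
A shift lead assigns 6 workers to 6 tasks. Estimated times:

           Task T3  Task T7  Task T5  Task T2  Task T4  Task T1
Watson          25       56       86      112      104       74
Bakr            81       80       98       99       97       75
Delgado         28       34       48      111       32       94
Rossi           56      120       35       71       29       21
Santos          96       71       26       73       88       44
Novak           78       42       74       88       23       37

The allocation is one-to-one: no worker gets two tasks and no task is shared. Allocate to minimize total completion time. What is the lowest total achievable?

Minimum total: 228 min

This is a one-to-one assignment (minimum-cost bipartite matching).
Optimal: Watson→Task T3 (25 min), Bakr→Task T2 (99 min), Delgado→Task T7 (34 min), Rossi→Task T1 (21 min), Santos→Task T5 (26 min), Novak→Task T4 (23 min) — total 25+99+34+21+26+23 = 228 min.
Row-greedy (each worker in turn takes its cheapest remaining task) gives 326 min, worse by 98.
No other one-to-one assignment undercuts 228 min.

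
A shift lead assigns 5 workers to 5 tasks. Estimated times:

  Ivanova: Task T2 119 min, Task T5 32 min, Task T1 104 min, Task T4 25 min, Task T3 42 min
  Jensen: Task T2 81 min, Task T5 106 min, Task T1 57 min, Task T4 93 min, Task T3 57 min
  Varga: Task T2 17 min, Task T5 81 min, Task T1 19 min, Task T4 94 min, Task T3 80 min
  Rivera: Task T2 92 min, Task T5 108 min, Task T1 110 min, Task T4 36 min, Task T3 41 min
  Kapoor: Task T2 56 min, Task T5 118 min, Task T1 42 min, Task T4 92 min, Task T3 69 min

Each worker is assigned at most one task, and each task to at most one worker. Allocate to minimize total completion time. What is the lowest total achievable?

Min total: 184 min

Optimal: Ivanova→Task T5 (32 min), Jensen→Task T3 (57 min), Varga→Task T2 (17 min), Rivera→Task T4 (36 min), Kapoor→Task T1 (42 min) — total 32+57+17+36+42 = 184 min.
Row-greedy (each worker in turn takes its cheapest remaining task) gives 258 min, worse by 74.
Next-best assignment: Ivanova→Task T5, Jensen→Task T3, Varga→Task T1, Rivera→Task T4, Kapoor→Task T2 = 200 min.
Swapping Ivanova↔Jensen (Ivanova→Task T3 42 min, Jensen→Task T5 106 min) adds 59.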